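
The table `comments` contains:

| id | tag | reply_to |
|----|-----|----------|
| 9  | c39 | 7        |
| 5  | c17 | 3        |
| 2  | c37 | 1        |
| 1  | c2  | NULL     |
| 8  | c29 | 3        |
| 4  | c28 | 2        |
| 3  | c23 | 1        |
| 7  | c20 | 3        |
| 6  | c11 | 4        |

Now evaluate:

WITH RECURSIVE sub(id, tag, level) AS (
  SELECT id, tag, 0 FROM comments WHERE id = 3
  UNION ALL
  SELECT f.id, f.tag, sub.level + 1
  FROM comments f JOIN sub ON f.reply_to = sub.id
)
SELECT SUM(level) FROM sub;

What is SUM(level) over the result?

Base: id=3 (c23) at level 0.
Iteration 1: rows with reply_to in {3} -> c17 (id 5, level 1), c20 (id 7, level 1), c29 (id 8, level 1).
Iteration 2: rows with reply_to in {5,7,8} -> c39 (id 9, level 2).
Iteration 3: no rows with reply_to in {9}; recursion stops.
SUM(level) = 0 + 1 + 1 + 1 + 2 = 5.

5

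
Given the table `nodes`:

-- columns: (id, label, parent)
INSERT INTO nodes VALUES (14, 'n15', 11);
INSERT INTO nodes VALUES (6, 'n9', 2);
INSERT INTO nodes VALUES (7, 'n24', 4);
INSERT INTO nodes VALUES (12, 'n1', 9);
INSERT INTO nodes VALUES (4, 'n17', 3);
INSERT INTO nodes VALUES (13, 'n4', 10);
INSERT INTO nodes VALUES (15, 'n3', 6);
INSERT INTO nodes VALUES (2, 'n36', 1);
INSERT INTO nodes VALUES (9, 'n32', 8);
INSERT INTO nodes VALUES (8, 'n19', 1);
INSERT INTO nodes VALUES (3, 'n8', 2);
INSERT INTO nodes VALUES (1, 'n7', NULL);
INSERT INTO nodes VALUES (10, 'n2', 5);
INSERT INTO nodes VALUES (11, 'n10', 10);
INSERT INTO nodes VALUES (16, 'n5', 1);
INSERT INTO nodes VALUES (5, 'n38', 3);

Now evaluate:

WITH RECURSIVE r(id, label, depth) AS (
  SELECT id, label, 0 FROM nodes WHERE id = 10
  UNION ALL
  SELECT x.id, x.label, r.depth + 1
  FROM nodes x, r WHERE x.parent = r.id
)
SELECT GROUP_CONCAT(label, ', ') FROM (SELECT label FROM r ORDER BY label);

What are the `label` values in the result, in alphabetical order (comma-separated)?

Base: id=10 (n2) at depth 0.
Iteration 1: rows with parent in {10} -> n10 (id 11, depth 1), n4 (id 13, depth 1).
Iteration 2: rows with parent in {11,13} -> n15 (id 14, depth 2).
Iteration 3: no rows with parent in {14}; recursion stops.

n10, n15, n2, n4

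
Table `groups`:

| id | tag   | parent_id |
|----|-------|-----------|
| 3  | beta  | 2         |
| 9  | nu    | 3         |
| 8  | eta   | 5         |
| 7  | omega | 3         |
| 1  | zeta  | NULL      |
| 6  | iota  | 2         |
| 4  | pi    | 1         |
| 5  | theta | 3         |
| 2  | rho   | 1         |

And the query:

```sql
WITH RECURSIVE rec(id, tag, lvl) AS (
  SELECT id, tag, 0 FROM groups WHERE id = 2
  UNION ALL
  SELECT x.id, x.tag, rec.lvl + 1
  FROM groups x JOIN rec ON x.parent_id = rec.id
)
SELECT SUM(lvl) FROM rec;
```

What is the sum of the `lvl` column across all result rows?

11

Base: id=2 (rho) at lvl 0.
Iteration 1: rows with parent_id in {2} -> beta (id 3, lvl 1), iota (id 6, lvl 1).
Iteration 2: rows with parent_id in {3,6} -> theta (id 5, lvl 2), omega (id 7, lvl 2), nu (id 9, lvl 2).
Iteration 3: rows with parent_id in {5,7,9} -> eta (id 8, lvl 3).
Iteration 4: no rows with parent_id in {8}; recursion stops.
SUM(lvl) = 0 + 1 + 1 + 2 + 2 + 2 + 3 = 11.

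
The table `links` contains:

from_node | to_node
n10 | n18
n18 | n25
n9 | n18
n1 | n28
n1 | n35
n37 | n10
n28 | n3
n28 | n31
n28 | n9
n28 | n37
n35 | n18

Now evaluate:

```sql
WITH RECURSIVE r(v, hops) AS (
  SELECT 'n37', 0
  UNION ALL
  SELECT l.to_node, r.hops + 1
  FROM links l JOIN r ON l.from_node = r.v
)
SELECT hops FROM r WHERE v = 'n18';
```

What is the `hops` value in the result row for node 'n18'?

2

Base: (n37, hops=0).
Iteration 1: edges from {n37} -> (n10, hops=1).
Iteration 2: edges from {n10} -> (n18, hops=2).
Iteration 3: edges from {n18} -> (n25, hops=3).
Iteration 4: no outgoing edges from {n25}; recursion stops.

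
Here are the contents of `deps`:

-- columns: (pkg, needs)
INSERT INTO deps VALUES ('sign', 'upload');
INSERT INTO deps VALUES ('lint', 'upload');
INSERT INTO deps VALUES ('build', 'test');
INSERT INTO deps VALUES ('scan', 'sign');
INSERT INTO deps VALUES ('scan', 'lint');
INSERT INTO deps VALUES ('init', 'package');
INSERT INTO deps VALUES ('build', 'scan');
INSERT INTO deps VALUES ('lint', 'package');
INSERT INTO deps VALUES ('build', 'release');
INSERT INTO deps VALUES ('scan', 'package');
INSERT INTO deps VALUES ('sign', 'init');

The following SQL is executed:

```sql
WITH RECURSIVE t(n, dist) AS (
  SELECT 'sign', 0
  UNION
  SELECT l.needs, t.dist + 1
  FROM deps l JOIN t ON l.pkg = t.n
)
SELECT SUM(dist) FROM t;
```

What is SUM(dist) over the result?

Base: (sign, dist=0).
Iteration 1: edges from {sign} -> (init, dist=1), (upload, dist=1).
Iteration 2: edges from {init,upload} -> (package, dist=2).
Iteration 3: no outgoing edges from {package}; recursion stops.
SUM(dist) = 0 + 1 + 1 + 2 = 4.

4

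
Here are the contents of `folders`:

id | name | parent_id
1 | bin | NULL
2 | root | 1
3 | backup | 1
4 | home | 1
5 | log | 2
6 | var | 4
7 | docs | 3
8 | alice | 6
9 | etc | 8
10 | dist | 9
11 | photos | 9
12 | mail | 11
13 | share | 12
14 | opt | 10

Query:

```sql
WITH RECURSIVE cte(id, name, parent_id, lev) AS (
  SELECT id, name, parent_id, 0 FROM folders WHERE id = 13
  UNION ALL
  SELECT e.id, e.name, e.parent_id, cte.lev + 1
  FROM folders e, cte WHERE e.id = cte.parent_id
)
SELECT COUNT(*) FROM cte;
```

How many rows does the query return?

Base: id=13 (share), parent_id=12, lev 0.
Iteration 1: join on id=12 -> mail (id 12, parent_id=11, lev 1).
Iteration 2: join on id=11 -> photos (id 11, parent_id=9, lev 2).
Iteration 3: join on id=9 -> etc (id 9, parent_id=8, lev 3).
Iteration 4: join on id=8 -> alice (id 8, parent_id=6, lev 4).
Iteration 5: join on id=6 -> var (id 6, parent_id=4, lev 5).
Iteration 6: join on id=4 -> home (id 4, parent_id=1, lev 6).
Iteration 7: join on id=1 -> bin (id 1, parent_id=NULL, lev 7).
Iteration 8: parent_id is NULL; no match; recursion stops.
Total rows emitted: 8.

8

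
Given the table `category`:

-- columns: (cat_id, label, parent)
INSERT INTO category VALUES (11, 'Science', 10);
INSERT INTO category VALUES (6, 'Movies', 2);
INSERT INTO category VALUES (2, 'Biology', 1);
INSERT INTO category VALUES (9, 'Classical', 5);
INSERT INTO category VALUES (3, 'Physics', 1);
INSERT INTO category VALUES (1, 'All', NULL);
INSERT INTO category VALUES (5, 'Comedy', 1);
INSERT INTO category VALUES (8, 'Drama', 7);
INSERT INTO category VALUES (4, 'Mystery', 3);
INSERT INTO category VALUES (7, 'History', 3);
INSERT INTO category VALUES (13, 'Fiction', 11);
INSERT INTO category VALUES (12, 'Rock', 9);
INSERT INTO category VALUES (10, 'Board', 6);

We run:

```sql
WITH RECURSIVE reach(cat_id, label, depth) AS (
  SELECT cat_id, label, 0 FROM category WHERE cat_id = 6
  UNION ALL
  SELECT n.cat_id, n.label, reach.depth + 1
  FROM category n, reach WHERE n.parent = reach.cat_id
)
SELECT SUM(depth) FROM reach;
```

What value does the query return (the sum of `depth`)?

6

Base: cat_id=6 (Movies) at depth 0.
Iteration 1: rows with parent in {6} -> Board (id 10, depth 1).
Iteration 2: rows with parent in {10} -> Science (id 11, depth 2).
Iteration 3: rows with parent in {11} -> Fiction (id 13, depth 3).
Iteration 4: no rows with parent in {13}; recursion stops.
SUM(depth) = 0 + 1 + 2 + 3 = 6.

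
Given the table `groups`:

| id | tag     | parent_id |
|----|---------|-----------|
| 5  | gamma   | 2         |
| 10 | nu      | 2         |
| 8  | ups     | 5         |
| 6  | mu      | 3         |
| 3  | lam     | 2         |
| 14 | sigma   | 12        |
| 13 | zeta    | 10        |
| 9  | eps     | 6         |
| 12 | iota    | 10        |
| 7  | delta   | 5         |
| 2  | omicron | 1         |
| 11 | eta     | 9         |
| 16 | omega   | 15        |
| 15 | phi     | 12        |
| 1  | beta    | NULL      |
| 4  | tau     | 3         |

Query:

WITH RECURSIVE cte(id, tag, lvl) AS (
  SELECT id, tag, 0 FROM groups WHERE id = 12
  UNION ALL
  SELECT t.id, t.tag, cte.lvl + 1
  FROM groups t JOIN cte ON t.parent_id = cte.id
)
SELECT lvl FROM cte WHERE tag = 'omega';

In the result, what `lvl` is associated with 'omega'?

Base: id=12 (iota) at lvl 0.
Iteration 1: rows with parent_id in {12} -> sigma (id 14, lvl 1), phi (id 15, lvl 1).
Iteration 2: rows with parent_id in {14,15} -> omega (id 16, lvl 2).
Iteration 3: no rows with parent_id in {16}; recursion stops.

2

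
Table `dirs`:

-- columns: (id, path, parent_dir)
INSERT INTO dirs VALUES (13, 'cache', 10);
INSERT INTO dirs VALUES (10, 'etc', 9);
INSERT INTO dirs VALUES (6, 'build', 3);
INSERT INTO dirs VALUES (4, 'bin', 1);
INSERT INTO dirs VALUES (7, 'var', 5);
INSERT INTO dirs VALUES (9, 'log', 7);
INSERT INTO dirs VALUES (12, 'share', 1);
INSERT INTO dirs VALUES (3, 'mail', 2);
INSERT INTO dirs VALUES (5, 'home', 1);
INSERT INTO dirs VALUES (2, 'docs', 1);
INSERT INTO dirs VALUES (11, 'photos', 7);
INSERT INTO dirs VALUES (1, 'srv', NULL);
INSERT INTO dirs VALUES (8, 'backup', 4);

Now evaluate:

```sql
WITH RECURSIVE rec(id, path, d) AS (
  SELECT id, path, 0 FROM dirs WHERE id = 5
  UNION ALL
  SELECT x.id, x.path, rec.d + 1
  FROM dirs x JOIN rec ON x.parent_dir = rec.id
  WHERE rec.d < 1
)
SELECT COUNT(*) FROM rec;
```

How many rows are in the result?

2

Base: id=5 (home) at d 0.
Iteration 1: rows with parent_dir in {5} -> var (id 7, d 1).
Iteration 2: d < 1 fails for all current rows; recursion stops.
Total rows emitted: 2.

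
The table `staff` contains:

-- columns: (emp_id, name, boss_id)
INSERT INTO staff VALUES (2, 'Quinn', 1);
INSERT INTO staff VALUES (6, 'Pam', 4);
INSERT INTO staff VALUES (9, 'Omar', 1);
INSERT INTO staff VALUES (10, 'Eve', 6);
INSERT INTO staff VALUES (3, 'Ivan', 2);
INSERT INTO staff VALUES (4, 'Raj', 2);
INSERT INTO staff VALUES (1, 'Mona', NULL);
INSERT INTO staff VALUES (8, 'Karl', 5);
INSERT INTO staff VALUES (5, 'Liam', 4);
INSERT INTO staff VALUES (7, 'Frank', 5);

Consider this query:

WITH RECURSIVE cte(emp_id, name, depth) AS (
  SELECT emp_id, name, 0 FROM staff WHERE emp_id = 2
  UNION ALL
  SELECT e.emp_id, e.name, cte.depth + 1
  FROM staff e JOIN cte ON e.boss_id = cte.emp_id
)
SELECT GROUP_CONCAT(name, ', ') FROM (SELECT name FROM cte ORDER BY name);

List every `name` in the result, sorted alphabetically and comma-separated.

Eve, Frank, Ivan, Karl, Liam, Pam, Quinn, Raj

Base: emp_id=2 (Quinn) at depth 0.
Iteration 1: rows with boss_id in {2} -> Ivan (id 3, depth 1), Raj (id 4, depth 1).
Iteration 2: rows with boss_id in {3,4} -> Liam (id 5, depth 2), Pam (id 6, depth 2).
Iteration 3: rows with boss_id in {5,6} -> Frank (id 7, depth 3), Karl (id 8, depth 3), Eve (id 10, depth 3).
Iteration 4: no rows with boss_id in {7,8,10}; recursion stops.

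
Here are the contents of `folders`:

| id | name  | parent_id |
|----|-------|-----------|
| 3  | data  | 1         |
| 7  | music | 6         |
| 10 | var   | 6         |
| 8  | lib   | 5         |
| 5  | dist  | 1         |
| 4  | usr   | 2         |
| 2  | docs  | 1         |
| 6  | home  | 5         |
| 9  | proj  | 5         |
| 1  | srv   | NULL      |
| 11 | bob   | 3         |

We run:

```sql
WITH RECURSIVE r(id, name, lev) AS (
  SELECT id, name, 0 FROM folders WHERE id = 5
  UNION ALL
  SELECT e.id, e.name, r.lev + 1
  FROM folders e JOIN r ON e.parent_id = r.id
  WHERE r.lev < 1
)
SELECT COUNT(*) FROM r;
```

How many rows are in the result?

4

Base: id=5 (dist) at lev 0.
Iteration 1: rows with parent_id in {5} -> home (id 6, lev 1), lib (id 8, lev 1), proj (id 9, lev 1).
Iteration 2: lev < 1 fails for all current rows; recursion stops.
Total rows emitted: 4.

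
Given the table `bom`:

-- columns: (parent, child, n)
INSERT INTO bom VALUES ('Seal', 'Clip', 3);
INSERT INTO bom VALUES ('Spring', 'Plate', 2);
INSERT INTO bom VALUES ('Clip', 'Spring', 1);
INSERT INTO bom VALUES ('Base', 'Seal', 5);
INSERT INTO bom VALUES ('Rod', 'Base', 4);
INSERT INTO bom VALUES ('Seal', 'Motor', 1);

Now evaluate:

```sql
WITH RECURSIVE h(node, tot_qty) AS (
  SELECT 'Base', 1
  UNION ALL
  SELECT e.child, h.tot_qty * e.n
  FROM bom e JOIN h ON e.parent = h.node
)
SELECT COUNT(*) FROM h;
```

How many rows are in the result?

6

Base: (Base, tot_qty=1).
Iteration 1: components of {Base} -> Seal = 1*5 = 5.
Iteration 2: components of {Seal} -> Clip = 5*3 = 15, Motor = 5*1 = 5.
Iteration 3: components of {Clip,Motor} -> Spring = 15*1 = 15.
Iteration 4: components of {Spring} -> Plate = 15*2 = 30.
Iteration 5: no further components; recursion stops.
Total rows emitted: 6.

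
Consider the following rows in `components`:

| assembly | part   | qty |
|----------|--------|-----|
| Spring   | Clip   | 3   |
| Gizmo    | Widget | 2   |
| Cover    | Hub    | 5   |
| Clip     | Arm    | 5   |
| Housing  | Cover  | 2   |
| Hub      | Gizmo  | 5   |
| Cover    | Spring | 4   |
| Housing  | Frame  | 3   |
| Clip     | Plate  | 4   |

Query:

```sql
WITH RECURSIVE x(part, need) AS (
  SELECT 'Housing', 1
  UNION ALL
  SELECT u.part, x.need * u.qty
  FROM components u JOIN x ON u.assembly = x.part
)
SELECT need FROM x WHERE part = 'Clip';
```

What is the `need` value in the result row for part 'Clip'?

24

Base: (Housing, need=1).
Iteration 1: components of {Housing} -> Cover = 1*2 = 2, Frame = 1*3 = 3.
Iteration 2: components of {Cover,Frame} -> Hub = 2*5 = 10, Spring = 2*4 = 8.
Iteration 3: components of {Hub,Spring} -> Clip = 8*3 = 24, Gizmo = 10*5 = 50.
Iteration 4: components of {Clip,Gizmo} -> Arm = 24*5 = 120, Plate = 24*4 = 96, Widget = 50*2 = 100.
Iteration 5: no further components; recursion stops.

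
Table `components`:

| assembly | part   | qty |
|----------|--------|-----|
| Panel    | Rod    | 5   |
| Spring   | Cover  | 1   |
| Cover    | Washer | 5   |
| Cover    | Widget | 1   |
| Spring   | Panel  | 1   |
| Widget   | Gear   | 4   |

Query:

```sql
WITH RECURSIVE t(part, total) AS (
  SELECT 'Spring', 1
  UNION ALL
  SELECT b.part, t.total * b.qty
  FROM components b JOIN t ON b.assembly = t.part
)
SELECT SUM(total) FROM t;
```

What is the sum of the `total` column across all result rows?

Base: (Spring, total=1).
Iteration 1: components of {Spring} -> Cover = 1*1 = 1, Panel = 1*1 = 1.
Iteration 2: components of {Cover,Panel} -> Rod = 1*5 = 5, Washer = 1*5 = 5, Widget = 1*1 = 1.
Iteration 3: components of {Rod,Washer,Widget} -> Gear = 1*4 = 4.
Iteration 4: no further components; recursion stops.
SUM(total) = 1 + 1 + 1 + 5 + 1 + 5 + 4 = 18.

18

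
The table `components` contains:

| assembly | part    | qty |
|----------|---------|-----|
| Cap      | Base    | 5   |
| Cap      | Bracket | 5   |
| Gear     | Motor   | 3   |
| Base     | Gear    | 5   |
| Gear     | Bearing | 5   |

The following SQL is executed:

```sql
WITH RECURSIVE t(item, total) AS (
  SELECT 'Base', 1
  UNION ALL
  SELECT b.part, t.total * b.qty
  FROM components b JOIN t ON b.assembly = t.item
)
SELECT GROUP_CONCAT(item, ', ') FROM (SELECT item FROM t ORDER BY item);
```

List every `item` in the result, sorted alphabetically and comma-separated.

Base, Bearing, Gear, Motor

Base: (Base, total=1).
Iteration 1: components of {Base} -> Gear = 1*5 = 5.
Iteration 2: components of {Gear} -> Bearing = 5*5 = 25, Motor = 5*3 = 15.
Iteration 3: no further components; recursion stops.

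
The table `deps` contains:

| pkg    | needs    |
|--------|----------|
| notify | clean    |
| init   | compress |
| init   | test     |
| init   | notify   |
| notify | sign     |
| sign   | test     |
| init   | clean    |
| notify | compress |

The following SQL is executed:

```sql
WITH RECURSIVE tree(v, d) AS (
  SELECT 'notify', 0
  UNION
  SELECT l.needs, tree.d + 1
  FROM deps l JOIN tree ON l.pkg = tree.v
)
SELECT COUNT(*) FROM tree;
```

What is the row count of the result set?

5

Base: (notify, d=0).
Iteration 1: edges from {notify} -> (clean, d=1), (compress, d=1), (sign, d=1).
Iteration 2: edges from {clean,compress,sign} -> (test, d=2).
Iteration 3: no outgoing edges from {test}; recursion stops.
Total rows emitted: 5.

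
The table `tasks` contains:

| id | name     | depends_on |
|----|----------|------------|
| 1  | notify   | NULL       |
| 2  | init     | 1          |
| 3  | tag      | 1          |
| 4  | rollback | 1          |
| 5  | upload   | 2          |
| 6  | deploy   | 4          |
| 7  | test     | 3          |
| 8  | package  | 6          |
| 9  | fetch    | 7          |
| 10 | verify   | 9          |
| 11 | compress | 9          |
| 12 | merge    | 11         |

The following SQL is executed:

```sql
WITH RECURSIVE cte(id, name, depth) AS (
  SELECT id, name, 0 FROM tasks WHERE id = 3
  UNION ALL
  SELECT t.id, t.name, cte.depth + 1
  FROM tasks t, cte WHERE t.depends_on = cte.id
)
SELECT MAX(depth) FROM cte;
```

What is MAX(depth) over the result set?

Base: id=3 (tag) at depth 0.
Iteration 1: rows with depends_on in {3} -> test (id 7, depth 1).
Iteration 2: rows with depends_on in {7} -> fetch (id 9, depth 2).
Iteration 3: rows with depends_on in {9} -> verify (id 10, depth 3), compress (id 11, depth 3).
Iteration 4: rows with depends_on in {10,11} -> merge (id 12, depth 4).
Iteration 5: no rows with depends_on in {12}; recursion stops.
depth values: 0, 1, 2, 3, 3, 4; the maximum is 4.

4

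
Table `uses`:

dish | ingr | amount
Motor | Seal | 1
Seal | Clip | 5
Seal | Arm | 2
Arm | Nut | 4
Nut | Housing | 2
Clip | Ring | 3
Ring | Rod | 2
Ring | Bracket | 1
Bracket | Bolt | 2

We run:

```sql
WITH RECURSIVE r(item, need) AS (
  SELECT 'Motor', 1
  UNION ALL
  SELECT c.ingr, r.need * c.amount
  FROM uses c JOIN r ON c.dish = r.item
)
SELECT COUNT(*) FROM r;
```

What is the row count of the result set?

10

Base: (Motor, need=1).
Iteration 1: components of {Motor} -> Seal = 1*1 = 1.
Iteration 2: components of {Seal} -> Arm = 1*2 = 2, Clip = 1*5 = 5.
Iteration 3: components of {Arm,Clip} -> Nut = 2*4 = 8, Ring = 5*3 = 15.
Iteration 4: components of {Nut,Ring} -> Bracket = 15*1 = 15, Housing = 8*2 = 16, Rod = 15*2 = 30.
Iteration 5: components of {Bracket,Housing,Rod} -> Bolt = 15*2 = 30.
Iteration 6: no further components; recursion stops.
Total rows emitted: 10.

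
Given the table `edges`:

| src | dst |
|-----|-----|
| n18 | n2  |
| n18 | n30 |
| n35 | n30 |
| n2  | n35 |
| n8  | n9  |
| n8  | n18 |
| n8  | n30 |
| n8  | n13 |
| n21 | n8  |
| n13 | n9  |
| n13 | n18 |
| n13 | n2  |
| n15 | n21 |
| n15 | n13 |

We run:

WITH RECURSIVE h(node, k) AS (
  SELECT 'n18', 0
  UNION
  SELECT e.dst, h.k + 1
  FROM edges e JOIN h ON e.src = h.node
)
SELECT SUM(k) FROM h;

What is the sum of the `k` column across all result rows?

Base: (n18, k=0).
Iteration 1: edges from {n18} -> (n2, k=1), (n30, k=1).
Iteration 2: edges from {n2,n30} -> (n35, k=2).
Iteration 3: edges from {n35} -> (n30, k=3).
Iteration 4: no outgoing edges from {n30}; recursion stops.
SUM(k) = 0 + 1 + 1 + 2 + 3 = 7.

7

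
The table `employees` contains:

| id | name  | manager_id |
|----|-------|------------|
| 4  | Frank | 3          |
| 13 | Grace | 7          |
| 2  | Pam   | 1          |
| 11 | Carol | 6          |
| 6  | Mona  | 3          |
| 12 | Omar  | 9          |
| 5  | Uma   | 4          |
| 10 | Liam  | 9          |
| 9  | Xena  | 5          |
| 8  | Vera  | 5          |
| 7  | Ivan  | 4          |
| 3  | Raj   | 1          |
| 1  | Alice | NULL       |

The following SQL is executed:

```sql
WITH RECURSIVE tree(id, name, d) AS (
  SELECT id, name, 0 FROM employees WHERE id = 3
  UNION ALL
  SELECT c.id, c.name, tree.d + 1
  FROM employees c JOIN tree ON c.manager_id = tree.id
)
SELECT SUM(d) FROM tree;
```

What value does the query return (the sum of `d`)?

25

Base: id=3 (Raj) at d 0.
Iteration 1: rows with manager_id in {3} -> Frank (id 4, d 1), Mona (id 6, d 1).
Iteration 2: rows with manager_id in {4,6} -> Uma (id 5, d 2), Ivan (id 7, d 2), Carol (id 11, d 2).
Iteration 3: rows with manager_id in {5,7,11} -> Vera (id 8, d 3), Xena (id 9, d 3), Grace (id 13, d 3).
Iteration 4: rows with manager_id in {8,9,13} -> Liam (id 10, d 4), Omar (id 12, d 4).
Iteration 5: no rows with manager_id in {10,12}; recursion stops.
SUM(d) = 0 + 1 + 1 + 2 + 2 + 2 + 3 + 3 + 3 + 4 + 4 = 25.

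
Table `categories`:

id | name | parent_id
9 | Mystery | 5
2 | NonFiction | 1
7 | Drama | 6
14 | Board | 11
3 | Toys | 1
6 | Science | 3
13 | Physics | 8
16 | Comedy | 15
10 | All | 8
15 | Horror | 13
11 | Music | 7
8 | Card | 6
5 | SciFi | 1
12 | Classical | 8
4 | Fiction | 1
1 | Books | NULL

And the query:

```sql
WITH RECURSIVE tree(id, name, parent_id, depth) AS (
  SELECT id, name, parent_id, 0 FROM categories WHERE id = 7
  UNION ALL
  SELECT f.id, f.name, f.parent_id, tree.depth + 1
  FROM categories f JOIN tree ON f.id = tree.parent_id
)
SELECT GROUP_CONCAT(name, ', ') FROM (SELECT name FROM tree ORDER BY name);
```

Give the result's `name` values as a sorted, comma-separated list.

Base: id=7 (Drama), parent_id=6, depth 0.
Iteration 1: join on id=6 -> Science (id 6, parent_id=3, depth 1).
Iteration 2: join on id=3 -> Toys (id 3, parent_id=1, depth 2).
Iteration 3: join on id=1 -> Books (id 1, parent_id=NULL, depth 3).
Iteration 4: parent_id is NULL; no match; recursion stops.

Books, Drama, Science, Toys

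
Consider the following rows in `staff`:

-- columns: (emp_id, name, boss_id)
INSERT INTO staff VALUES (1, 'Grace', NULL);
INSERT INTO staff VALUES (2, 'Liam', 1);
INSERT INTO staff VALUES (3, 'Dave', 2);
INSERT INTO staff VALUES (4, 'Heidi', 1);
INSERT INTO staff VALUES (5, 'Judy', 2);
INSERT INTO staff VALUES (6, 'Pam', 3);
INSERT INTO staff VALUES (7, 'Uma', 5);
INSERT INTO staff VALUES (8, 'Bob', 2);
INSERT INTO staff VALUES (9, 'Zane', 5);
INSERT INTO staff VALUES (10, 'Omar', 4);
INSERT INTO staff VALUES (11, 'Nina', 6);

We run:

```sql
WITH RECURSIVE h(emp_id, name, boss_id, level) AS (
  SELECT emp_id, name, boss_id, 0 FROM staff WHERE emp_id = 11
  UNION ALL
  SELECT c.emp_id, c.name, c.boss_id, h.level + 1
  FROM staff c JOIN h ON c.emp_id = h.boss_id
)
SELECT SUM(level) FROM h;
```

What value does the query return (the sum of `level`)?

Base: emp_id=11 (Nina), boss_id=6, level 0.
Iteration 1: join on emp_id=6 -> Pam (id 6, boss_id=3, level 1).
Iteration 2: join on emp_id=3 -> Dave (id 3, boss_id=2, level 2).
Iteration 3: join on emp_id=2 -> Liam (id 2, boss_id=1, level 3).
Iteration 4: join on emp_id=1 -> Grace (id 1, boss_id=NULL, level 4).
Iteration 5: boss_id is NULL; no match; recursion stops.
SUM(level) = 0 + 1 + 2 + 3 + 4 = 10.

10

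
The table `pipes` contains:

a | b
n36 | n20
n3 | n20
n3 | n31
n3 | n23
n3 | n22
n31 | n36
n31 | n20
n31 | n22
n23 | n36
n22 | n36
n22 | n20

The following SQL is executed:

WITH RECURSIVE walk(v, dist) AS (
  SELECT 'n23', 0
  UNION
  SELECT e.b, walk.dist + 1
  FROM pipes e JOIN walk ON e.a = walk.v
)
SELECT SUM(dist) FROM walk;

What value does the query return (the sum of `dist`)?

Base: (n23, dist=0).
Iteration 1: edges from {n23} -> (n36, dist=1).
Iteration 2: edges from {n36} -> (n20, dist=2).
Iteration 3: no outgoing edges from {n20}; recursion stops.
SUM(dist) = 0 + 1 + 2 = 3.

3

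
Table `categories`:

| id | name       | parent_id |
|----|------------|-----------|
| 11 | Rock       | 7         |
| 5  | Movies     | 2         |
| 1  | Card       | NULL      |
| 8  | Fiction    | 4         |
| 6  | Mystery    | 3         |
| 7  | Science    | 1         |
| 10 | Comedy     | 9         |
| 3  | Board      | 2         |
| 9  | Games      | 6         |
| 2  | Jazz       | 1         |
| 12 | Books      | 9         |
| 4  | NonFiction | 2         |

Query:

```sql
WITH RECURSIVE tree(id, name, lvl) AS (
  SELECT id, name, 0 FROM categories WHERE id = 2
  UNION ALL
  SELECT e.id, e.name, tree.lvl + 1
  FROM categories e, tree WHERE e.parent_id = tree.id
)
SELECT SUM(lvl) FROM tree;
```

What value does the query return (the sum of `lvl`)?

Base: id=2 (Jazz) at lvl 0.
Iteration 1: rows with parent_id in {2} -> Board (id 3, lvl 1), NonFiction (id 4, lvl 1), Movies (id 5, lvl 1).
Iteration 2: rows with parent_id in {3,4,5} -> Mystery (id 6, lvl 2), Fiction (id 8, lvl 2).
Iteration 3: rows with parent_id in {6,8} -> Games (id 9, lvl 3).
Iteration 4: rows with parent_id in {9} -> Comedy (id 10, lvl 4), Books (id 12, lvl 4).
Iteration 5: no rows with parent_id in {10,12}; recursion stops.
SUM(lvl) = 0 + 1 + 1 + 1 + 2 + 2 + 3 + 4 + 4 = 18.

18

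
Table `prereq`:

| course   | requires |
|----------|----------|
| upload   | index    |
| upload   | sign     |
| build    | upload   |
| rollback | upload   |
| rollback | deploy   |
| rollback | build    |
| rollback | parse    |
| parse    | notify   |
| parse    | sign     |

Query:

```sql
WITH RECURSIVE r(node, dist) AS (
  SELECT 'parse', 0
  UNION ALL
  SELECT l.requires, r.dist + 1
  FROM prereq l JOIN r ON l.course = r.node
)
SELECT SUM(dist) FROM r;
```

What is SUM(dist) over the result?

2

Base: (parse, dist=0).
Iteration 1: edges from {parse} -> (notify, dist=1), (sign, dist=1).
Iteration 2: no outgoing edges from {notify,sign}; recursion stops.
SUM(dist) = 0 + 1 + 1 = 2.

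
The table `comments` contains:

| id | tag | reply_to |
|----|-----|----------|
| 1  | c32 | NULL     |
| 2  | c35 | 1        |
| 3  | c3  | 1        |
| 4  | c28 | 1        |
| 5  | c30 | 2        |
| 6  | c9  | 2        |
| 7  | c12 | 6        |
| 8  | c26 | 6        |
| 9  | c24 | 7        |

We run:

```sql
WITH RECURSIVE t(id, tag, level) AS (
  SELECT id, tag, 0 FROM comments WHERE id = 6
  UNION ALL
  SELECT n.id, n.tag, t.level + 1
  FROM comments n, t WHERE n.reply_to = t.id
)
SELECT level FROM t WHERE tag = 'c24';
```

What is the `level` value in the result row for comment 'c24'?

Base: id=6 (c9) at level 0.
Iteration 1: rows with reply_to in {6} -> c12 (id 7, level 1), c26 (id 8, level 1).
Iteration 2: rows with reply_to in {7,8} -> c24 (id 9, level 2).
Iteration 3: no rows with reply_to in {9}; recursion stops.

2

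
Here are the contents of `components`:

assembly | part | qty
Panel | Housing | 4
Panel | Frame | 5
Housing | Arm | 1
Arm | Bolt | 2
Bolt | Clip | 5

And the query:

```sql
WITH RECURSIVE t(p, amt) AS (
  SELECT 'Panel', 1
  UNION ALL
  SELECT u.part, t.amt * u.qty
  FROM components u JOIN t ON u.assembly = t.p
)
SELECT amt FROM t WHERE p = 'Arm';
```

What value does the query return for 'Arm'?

Base: (Panel, amt=1).
Iteration 1: components of {Panel} -> Frame = 1*5 = 5, Housing = 1*4 = 4.
Iteration 2: components of {Frame,Housing} -> Arm = 4*1 = 4.
Iteration 3: components of {Arm} -> Bolt = 4*2 = 8.
Iteration 4: components of {Bolt} -> Clip = 8*5 = 40.
Iteration 5: no further components; recursion stops.

4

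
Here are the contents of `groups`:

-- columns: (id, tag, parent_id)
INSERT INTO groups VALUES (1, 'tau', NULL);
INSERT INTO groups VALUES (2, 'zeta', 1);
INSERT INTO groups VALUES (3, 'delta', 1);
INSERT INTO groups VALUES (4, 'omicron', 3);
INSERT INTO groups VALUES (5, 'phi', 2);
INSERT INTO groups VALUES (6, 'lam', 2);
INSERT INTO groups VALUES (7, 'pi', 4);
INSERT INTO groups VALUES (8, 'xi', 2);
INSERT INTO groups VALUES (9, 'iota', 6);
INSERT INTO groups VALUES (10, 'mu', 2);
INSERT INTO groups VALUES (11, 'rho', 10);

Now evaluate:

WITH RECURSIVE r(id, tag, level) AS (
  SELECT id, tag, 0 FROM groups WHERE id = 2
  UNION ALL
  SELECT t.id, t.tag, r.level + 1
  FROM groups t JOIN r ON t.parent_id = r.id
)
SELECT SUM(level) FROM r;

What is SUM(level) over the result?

8

Base: id=2 (zeta) at level 0.
Iteration 1: rows with parent_id in {2} -> phi (id 5, level 1), lam (id 6, level 1), xi (id 8, level 1), mu (id 10, level 1).
Iteration 2: rows with parent_id in {5,6,8,10} -> iota (id 9, level 2), rho (id 11, level 2).
Iteration 3: no rows with parent_id in {9,11}; recursion stops.
SUM(level) = 0 + 1 + 1 + 1 + 1 + 2 + 2 = 8.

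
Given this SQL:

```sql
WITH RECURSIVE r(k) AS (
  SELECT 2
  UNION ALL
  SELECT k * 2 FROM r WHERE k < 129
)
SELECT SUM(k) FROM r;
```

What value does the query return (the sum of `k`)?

510

Base: k=2.
Iteration 1: 2 < 129 holds -> k = 2 * 2 = 4.
Iteration 2: 4 < 129 holds -> k = 4 * 2 = 8.
Iteration 3: 8 < 129 holds -> k = 8 * 2 = 16.
Iteration 4: 16 < 129 holds -> k = 16 * 2 = 32.
Iteration 5: 32 < 129 holds -> k = 32 * 2 = 64.
Iteration 6: 64 < 129 holds -> k = 64 * 2 = 128.
Iteration 7: 128 < 129 holds -> k = 128 * 2 = 256.
Iteration 8: 256 < 129 fails; recursion stops.
SUM(k) = 2 + 4 + 8 + 16 + 32 + 64 + 128 + 256 = 510.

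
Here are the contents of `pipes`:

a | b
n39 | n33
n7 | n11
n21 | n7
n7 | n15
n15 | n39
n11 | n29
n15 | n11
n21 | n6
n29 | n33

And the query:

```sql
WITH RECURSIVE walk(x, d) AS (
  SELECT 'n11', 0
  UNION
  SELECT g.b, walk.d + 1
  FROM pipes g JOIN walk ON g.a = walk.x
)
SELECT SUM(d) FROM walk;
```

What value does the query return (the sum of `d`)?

Base: (n11, d=0).
Iteration 1: edges from {n11} -> (n29, d=1).
Iteration 2: edges from {n29} -> (n33, d=2).
Iteration 3: no outgoing edges from {n33}; recursion stops.
SUM(d) = 0 + 1 + 2 = 3.

3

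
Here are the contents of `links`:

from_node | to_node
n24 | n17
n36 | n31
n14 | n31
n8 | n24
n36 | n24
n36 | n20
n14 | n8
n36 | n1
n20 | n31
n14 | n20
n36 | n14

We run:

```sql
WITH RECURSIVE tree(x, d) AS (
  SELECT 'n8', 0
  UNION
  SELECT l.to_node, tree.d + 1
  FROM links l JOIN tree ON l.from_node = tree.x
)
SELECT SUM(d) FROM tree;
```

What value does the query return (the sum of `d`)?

Base: (n8, d=0).
Iteration 1: edges from {n8} -> (n24, d=1).
Iteration 2: edges from {n24} -> (n17, d=2).
Iteration 3: no outgoing edges from {n17}; recursion stops.
SUM(d) = 0 + 1 + 2 = 3.

3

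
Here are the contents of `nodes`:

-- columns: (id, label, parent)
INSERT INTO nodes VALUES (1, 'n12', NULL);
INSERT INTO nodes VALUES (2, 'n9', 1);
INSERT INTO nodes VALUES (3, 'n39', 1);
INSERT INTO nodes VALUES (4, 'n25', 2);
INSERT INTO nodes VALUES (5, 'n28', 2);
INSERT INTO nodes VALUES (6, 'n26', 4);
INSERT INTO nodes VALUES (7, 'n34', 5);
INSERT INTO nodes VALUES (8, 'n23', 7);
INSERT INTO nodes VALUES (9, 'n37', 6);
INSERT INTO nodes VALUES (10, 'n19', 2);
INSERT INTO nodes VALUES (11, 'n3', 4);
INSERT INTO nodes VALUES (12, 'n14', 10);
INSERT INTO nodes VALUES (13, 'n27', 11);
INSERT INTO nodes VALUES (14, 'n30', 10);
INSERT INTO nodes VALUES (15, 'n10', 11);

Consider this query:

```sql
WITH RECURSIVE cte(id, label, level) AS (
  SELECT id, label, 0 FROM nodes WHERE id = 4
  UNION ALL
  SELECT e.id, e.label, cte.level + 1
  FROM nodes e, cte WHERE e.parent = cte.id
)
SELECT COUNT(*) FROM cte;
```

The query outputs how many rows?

Base: id=4 (n25) at level 0.
Iteration 1: rows with parent in {4} -> n26 (id 6, level 1), n3 (id 11, level 1).
Iteration 2: rows with parent in {6,11} -> n37 (id 9, level 2), n27 (id 13, level 2), n10 (id 15, level 2).
Iteration 3: no rows with parent in {9,13,15}; recursion stops.
Total rows emitted: 6.

6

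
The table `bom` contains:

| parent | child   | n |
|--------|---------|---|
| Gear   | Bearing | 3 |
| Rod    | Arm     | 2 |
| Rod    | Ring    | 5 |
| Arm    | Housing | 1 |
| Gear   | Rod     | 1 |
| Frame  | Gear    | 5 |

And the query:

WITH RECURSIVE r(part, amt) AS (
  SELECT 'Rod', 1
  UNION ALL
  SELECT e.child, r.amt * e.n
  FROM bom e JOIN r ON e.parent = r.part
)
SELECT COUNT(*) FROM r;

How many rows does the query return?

Base: (Rod, amt=1).
Iteration 1: components of {Rod} -> Arm = 1*2 = 2, Ring = 1*5 = 5.
Iteration 2: components of {Arm,Ring} -> Housing = 2*1 = 2.
Iteration 3: no further components; recursion stops.
Total rows emitted: 4.

4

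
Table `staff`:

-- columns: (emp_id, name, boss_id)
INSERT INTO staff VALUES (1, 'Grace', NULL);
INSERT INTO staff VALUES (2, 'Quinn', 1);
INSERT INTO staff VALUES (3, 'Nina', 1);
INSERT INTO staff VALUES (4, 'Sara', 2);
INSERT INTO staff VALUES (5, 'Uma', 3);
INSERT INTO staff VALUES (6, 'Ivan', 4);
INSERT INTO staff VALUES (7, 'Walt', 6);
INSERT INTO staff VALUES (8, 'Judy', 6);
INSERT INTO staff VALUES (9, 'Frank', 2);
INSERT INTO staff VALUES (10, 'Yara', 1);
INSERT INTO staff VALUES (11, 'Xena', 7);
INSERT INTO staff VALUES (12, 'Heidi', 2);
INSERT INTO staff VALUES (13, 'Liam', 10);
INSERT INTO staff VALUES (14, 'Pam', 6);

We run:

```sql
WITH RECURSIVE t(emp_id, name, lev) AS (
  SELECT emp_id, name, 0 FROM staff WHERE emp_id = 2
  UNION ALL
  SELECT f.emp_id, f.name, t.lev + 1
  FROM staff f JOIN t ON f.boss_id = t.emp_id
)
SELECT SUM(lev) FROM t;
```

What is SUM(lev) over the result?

Base: emp_id=2 (Quinn) at lev 0.
Iteration 1: rows with boss_id in {2} -> Sara (id 4, lev 1), Frank (id 9, lev 1), Heidi (id 12, lev 1).
Iteration 2: rows with boss_id in {4,9,12} -> Ivan (id 6, lev 2).
Iteration 3: rows with boss_id in {6} -> Walt (id 7, lev 3), Judy (id 8, lev 3), Pam (id 14, lev 3).
Iteration 4: rows with boss_id in {7,8,14} -> Xena (id 11, lev 4).
Iteration 5: no rows with boss_id in {11}; recursion stops.
SUM(lev) = 0 + 1 + 1 + 1 + 2 + 3 + 3 + 3 + 4 = 18.

18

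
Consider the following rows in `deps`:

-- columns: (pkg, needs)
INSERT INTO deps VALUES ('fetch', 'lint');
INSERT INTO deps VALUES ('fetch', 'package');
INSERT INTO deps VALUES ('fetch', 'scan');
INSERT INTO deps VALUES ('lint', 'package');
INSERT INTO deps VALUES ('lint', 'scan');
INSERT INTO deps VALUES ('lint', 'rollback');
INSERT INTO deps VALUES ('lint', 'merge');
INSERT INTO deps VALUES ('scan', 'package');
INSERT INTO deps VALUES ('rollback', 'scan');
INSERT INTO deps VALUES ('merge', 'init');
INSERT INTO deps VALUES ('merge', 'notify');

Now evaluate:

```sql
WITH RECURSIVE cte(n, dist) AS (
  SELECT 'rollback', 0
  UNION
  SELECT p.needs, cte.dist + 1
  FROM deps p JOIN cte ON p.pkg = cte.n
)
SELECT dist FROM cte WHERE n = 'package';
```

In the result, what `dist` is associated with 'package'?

Base: (rollback, dist=0).
Iteration 1: edges from {rollback} -> (scan, dist=1).
Iteration 2: edges from {scan} -> (package, dist=2).
Iteration 3: no outgoing edges from {package}; recursion stops.

2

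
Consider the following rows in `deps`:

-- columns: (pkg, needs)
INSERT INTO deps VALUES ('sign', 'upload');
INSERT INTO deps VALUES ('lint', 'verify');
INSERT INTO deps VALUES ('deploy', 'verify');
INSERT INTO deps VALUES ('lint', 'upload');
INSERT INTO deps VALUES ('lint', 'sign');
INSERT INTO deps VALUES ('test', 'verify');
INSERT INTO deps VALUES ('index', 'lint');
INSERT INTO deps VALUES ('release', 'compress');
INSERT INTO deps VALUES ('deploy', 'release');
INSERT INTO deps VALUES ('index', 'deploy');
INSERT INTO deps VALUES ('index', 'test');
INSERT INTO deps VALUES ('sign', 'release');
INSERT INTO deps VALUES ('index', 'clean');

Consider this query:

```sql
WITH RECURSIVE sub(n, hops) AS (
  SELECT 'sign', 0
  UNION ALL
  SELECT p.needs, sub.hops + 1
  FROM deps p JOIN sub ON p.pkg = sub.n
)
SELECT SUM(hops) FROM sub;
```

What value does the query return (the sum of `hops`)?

4

Base: (sign, hops=0).
Iteration 1: edges from {sign} -> (release, hops=1), (upload, hops=1).
Iteration 2: edges from {release,upload} -> (compress, hops=2).
Iteration 3: no outgoing edges from {compress}; recursion stops.
SUM(hops) = 0 + 1 + 1 + 2 = 4.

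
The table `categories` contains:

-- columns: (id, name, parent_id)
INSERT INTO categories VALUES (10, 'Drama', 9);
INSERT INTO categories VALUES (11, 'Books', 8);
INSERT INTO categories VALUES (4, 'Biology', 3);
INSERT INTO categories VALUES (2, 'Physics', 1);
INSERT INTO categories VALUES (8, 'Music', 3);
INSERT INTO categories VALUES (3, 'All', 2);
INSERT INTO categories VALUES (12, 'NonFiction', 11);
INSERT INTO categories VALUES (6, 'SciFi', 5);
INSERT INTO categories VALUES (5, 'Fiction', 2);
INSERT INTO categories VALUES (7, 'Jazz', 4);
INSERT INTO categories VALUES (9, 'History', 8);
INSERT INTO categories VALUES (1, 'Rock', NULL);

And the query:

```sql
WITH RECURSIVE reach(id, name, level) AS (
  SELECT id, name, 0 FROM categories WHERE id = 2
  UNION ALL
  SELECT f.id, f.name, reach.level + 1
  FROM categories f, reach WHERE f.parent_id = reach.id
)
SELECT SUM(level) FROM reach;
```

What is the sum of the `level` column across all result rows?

25

Base: id=2 (Physics) at level 0.
Iteration 1: rows with parent_id in {2} -> All (id 3, level 1), Fiction (id 5, level 1).
Iteration 2: rows with parent_id in {3,5} -> Biology (id 4, level 2), SciFi (id 6, level 2), Music (id 8, level 2).
Iteration 3: rows with parent_id in {4,6,8} -> Jazz (id 7, level 3), History (id 9, level 3), Books (id 11, level 3).
Iteration 4: rows with parent_id in {7,9,11} -> Drama (id 10, level 4), NonFiction (id 12, level 4).
Iteration 5: no rows with parent_id in {10,12}; recursion stops.
SUM(level) = 0 + 1 + 1 + 2 + 2 + 2 + 3 + 3 + 3 + 4 + 4 = 25.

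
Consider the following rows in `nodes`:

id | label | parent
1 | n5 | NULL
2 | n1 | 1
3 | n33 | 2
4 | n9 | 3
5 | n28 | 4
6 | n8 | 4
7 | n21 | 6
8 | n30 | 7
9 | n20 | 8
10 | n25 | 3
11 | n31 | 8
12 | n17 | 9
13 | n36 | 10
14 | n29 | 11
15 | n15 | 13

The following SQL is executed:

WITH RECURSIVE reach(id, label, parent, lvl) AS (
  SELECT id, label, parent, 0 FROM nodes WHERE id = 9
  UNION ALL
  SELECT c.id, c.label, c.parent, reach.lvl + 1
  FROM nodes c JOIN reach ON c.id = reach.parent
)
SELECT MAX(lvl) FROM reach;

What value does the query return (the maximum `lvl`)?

7

Base: id=9 (n20), parent=8, lvl 0.
Iteration 1: join on id=8 -> n30 (id 8, parent=7, lvl 1).
Iteration 2: join on id=7 -> n21 (id 7, parent=6, lvl 2).
Iteration 3: join on id=6 -> n8 (id 6, parent=4, lvl 3).
Iteration 4: join on id=4 -> n9 (id 4, parent=3, lvl 4).
Iteration 5: join on id=3 -> n33 (id 3, parent=2, lvl 5).
Iteration 6: join on id=2 -> n1 (id 2, parent=1, lvl 6).
Iteration 7: join on id=1 -> n5 (id 1, parent=NULL, lvl 7).
Iteration 8: parent is NULL; no match; recursion stops.
lvl values: 0, 1, 2, 3, 4, 5, 6, 7; the maximum is 7.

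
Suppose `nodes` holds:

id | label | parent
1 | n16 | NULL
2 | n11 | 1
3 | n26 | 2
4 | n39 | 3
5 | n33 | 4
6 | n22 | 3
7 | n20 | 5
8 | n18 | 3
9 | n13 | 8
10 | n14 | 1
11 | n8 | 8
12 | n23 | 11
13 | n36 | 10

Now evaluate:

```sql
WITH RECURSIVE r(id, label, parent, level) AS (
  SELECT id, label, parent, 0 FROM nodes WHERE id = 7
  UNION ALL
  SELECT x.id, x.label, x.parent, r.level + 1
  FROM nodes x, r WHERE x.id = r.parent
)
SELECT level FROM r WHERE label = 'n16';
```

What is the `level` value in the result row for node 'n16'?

Base: id=7 (n20), parent=5, level 0.
Iteration 1: join on id=5 -> n33 (id 5, parent=4, level 1).
Iteration 2: join on id=4 -> n39 (id 4, parent=3, level 2).
Iteration 3: join on id=3 -> n26 (id 3, parent=2, level 3).
Iteration 4: join on id=2 -> n11 (id 2, parent=1, level 4).
Iteration 5: join on id=1 -> n16 (id 1, parent=NULL, level 5).
Iteration 6: parent is NULL; no match; recursion stops.

5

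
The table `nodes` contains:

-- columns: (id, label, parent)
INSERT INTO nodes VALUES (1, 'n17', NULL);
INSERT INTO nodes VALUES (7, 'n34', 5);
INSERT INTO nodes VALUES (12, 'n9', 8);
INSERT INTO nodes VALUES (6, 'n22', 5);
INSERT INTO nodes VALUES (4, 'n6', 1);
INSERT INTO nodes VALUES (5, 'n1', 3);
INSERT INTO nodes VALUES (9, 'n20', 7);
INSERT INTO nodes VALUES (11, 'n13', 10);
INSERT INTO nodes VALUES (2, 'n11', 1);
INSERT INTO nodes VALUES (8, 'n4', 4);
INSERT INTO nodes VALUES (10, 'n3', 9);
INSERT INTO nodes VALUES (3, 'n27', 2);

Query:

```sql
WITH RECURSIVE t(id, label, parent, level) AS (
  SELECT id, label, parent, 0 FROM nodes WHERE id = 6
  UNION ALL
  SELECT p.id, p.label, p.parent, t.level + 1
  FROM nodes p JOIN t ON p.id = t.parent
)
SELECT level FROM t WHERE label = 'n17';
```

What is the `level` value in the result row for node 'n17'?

4

Base: id=6 (n22), parent=5, level 0.
Iteration 1: join on id=5 -> n1 (id 5, parent=3, level 1).
Iteration 2: join on id=3 -> n27 (id 3, parent=2, level 2).
Iteration 3: join on id=2 -> n11 (id 2, parent=1, level 3).
Iteration 4: join on id=1 -> n17 (id 1, parent=NULL, level 4).
Iteration 5: parent is NULL; no match; recursion stops.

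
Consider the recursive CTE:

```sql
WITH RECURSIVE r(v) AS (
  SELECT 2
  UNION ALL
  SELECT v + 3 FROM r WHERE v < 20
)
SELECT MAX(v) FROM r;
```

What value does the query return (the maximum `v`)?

Base: v=2.
Iteration 1: 2 < 20 holds -> v = 2 + 3 = 5.
Iteration 2: 5 < 20 holds -> v = 5 + 3 = 8.
Iteration 3: 8 < 20 holds -> v = 8 + 3 = 11.
Iteration 4: 11 < 20 holds -> v = 11 + 3 = 14.
Iteration 5: 14 < 20 holds -> v = 14 + 3 = 17.
Iteration 6: 17 < 20 holds -> v = 17 + 3 = 20.
Iteration 7: 20 < 20 fails; recursion stops.
v values: 2, 5, 8, 11, 14, 17, 20; the maximum is 20.

20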